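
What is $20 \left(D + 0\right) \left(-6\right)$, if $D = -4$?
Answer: $480$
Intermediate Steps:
$20 \left(D + 0\right) \left(-6\right) = 20 \left(-4 + 0\right) \left(-6\right) = 20 \left(-4\right) \left(-6\right) = \left(-80\right) \left(-6\right) = 480$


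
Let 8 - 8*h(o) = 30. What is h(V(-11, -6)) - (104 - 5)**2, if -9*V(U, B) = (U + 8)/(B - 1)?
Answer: -39215/4 ≈ -9803.8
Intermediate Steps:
V(U, B) = -(8 + U)/(9*(-1 + B)) (V(U, B) = -(U + 8)/(9*(B - 1)) = -(8 + U)/(9*(-1 + B)))
h(o) = -11/4 (h(o) = 1 - 1/8*30 = 1 - 15/4 = -11/4)
h(V(-11, -6)) - (104 - 5)**2 = -11/4 - (104 - 5)**2 = -11/4 - 1*99**2 = -11/4 - 1*9801 = -11/4 - 9801 = -39215/4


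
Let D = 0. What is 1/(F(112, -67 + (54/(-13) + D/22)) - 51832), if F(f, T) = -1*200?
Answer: -1/52032 ≈ -1.9219e-5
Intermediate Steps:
F(f, T) = -200
1/(F(112, -67 + (54/(-13) + D/22)) - 51832) = 1/(-200 - 51832) = 1/(-52032) = -1/52032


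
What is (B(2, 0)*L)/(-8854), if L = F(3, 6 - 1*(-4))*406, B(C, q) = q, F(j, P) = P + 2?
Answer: 0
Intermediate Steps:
F(j, P) = 2 + P
L = 4872 (L = (2 + (6 - 1*(-4)))*406 = (2 + (6 + 4))*406 = (2 + 10)*406 = 12*406 = 4872)
(B(2, 0)*L)/(-8854) = (0*4872)/(-8854) = 0*(-1/8854) = 0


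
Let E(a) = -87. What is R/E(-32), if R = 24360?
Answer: -280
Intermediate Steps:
R/E(-32) = 24360/(-87) = 24360*(-1/87) = -280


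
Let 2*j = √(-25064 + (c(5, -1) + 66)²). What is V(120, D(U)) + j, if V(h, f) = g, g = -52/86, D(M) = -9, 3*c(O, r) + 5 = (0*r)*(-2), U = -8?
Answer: -26/43 + I*√188327/6 ≈ -0.60465 + 72.328*I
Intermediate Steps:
c(O, r) = -5/3 (c(O, r) = -5/3 + ((0*r)*(-2))/3 = -5/3 + (0*(-2))/3 = -5/3 + (⅓)*0 = -5/3 + 0 = -5/3)
j = I*√188327/6 (j = √(-25064 + (-5/3 + 66)²)/2 = √(-25064 + (193/3)²)/2 = √(-25064 + 37249/9)/2 = √(-188327/9)/2 = (I*√188327/3)/2 = I*√188327/6 ≈ 72.328*I)
g = -26/43 (g = -52*1/86 = -26/43 ≈ -0.60465)
V(h, f) = -26/43
V(120, D(U)) + j = -26/43 + I*√188327/6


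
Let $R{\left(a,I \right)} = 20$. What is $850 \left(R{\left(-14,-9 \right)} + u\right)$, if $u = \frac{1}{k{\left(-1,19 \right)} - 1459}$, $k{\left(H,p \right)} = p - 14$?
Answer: $\frac{12358575}{727} \approx 16999.0$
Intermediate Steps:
$k{\left(H,p \right)} = -14 + p$ ($k{\left(H,p \right)} = p - 14 = -14 + p$)
$u = - \frac{1}{1454}$ ($u = \frac{1}{\left(-14 + 19\right) - 1459} = \frac{1}{5 - 1459} = \frac{1}{-1454} = - \frac{1}{1454} \approx -0.00068776$)
$850 \left(R{\left(-14,-9 \right)} + u\right) = 850 \left(20 - \frac{1}{1454}\right) = 850 \cdot \frac{29079}{1454} = \frac{12358575}{727}$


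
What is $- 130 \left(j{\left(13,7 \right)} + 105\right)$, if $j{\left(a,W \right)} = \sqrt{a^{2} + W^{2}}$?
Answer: $-13650 - 130 \sqrt{218} \approx -15569.0$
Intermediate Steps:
$j{\left(a,W \right)} = \sqrt{W^{2} + a^{2}}$
$- 130 \left(j{\left(13,7 \right)} + 105\right) = - 130 \left(\sqrt{7^{2} + 13^{2}} + 105\right) = - 130 \left(\sqrt{49 + 169} + 105\right) = - 130 \left(\sqrt{218} + 105\right) = - 130 \left(105 + \sqrt{218}\right) = -13650 - 130 \sqrt{218}$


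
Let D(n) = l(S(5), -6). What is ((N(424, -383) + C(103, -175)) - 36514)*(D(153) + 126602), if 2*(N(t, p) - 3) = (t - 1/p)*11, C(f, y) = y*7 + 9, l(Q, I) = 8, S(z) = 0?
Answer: -1716360547495/383 ≈ -4.4814e+9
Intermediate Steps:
C(f, y) = 9 + 7*y (C(f, y) = 7*y + 9 = 9 + 7*y)
D(n) = 8
N(t, p) = 3 - 11/(2*p) + 11*t/2 (N(t, p) = 3 + ((t - 1/p)*11)/2 = 3 + (-11/p + 11*t)/2 = 3 + (-11/(2*p) + 11*t/2) = 3 - 11/(2*p) + 11*t/2)
((N(424, -383) + C(103, -175)) - 36514)*(D(153) + 126602) = (((1/2)*(-11 - 383*(6 + 11*424))/(-383) + (9 + 7*(-175))) - 36514)*(8 + 126602) = (((1/2)*(-1/383)*(-11 - 383*(6 + 4664)) + (9 - 1225)) - 36514)*126610 = (((1/2)*(-1/383)*(-11 - 383*4670) - 1216) - 36514)*126610 = (((1/2)*(-1/383)*(-11 - 1788610) - 1216) - 36514)*126610 = (((1/2)*(-1/383)*(-1788621) - 1216) - 36514)*126610 = ((1788621/766 - 1216) - 36514)*126610 = (857165/766 - 36514)*126610 = -27112559/766*126610 = -1716360547495/383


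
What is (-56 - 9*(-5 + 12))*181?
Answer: -21539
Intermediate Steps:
(-56 - 9*(-5 + 12))*181 = (-56 - 9*7)*181 = (-56 - 63)*181 = -119*181 = -21539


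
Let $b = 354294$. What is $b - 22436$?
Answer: $331858$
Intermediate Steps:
$b - 22436 = 354294 - 22436 = 331858$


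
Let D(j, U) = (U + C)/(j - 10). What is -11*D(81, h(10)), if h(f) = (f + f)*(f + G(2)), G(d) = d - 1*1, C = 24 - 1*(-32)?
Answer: -3036/71 ≈ -42.761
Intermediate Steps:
C = 56 (C = 24 + 32 = 56)
G(d) = -1 + d (G(d) = d - 1 = -1 + d)
h(f) = 2*f*(1 + f) (h(f) = (f + f)*(f + (-1 + 2)) = (2*f)*(f + 1) = (2*f)*(1 + f) = 2*f*(1 + f))
D(j, U) = (56 + U)/(-10 + j) (D(j, U) = (U + 56)/(j - 10) = (56 + U)/(-10 + j))
-11*D(81, h(10)) = -11*(56 + 2*10*(1 + 10))/(-10 + 81) = -11*(56 + 2*10*11)/71 = -11*(56 + 220)/71 = -11*276/71 = -3036/71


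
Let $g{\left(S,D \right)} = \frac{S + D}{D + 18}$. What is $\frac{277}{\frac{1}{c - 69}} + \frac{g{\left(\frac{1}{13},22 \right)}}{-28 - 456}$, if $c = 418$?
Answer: $\frac{24330660353}{251680} \approx 96673.0$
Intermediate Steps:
$g{\left(S,D \right)} = \frac{D + S}{18 + D}$
$\frac{277}{\frac{1}{c - 69}} + \frac{g{\left(\frac{1}{13},22 \right)}}{-28 - 456} = \frac{277}{\frac{1}{418 - 69}} + \frac{\frac{1}{18 + 22} \left(22 + \frac{1}{13}\right)}{-28 - 456} = \frac{277}{\frac{1}{349}} + \frac{\frac{1}{40} \left(22 + \frac{1}{13}\right)}{-484} = 277 \frac{1}{\frac{1}{349}} + \frac{1}{40} \cdot \frac{287}{13} \left(- \frac{1}{484}\right) = 277 \cdot 349 + \frac{287}{520} \left(- \frac{1}{484}\right) = 96673 - \frac{287}{251680} = \frac{24330660353}{251680}$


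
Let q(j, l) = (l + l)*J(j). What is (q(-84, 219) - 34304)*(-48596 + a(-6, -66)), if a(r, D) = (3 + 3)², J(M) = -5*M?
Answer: -7267295360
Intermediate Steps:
q(j, l) = -10*j*l (q(j, l) = (l + l)*(-5*j) = (2*l)*(-5*j) = -10*j*l)
a(r, D) = 36 (a(r, D) = 6² = 36)
(q(-84, 219) - 34304)*(-48596 + a(-6, -66)) = (-10*(-84)*219 - 34304)*(-48596 + 36) = (183960 - 34304)*(-48560) = 149656*(-48560) = -7267295360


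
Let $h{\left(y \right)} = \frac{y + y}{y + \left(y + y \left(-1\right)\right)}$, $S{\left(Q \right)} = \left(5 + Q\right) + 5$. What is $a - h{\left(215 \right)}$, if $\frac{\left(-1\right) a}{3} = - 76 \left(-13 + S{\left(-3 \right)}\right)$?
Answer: $-1370$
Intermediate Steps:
$S{\left(Q \right)} = 10 + Q$
$h{\left(y \right)} = 2$ ($h{\left(y \right)} = \frac{2 y}{y + \left(y - y\right)} = \frac{2 y}{y + 0} = \frac{2 y}{y} = 2$)
$a = -1368$ ($a = - 3 \left(- 76 \left(-13 + \left(10 - 3\right)\right)\right) = - 3 \left(- 76 \left(-13 + 7\right)\right) = - 3 \left(\left(-76\right) \left(-6\right)\right) = \left(-3\right) 456 = -1368$)
$a - h{\left(215 \right)} = -1368 - 2 = -1370$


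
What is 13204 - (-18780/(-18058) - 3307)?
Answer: 149068429/9029 ≈ 16510.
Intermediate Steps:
13204 - (-18780/(-18058) - 3307) = 13204 - (-18780*(-1/18058) - 3307) = 13204 - (9390/9029 - 3307) = 13204 - 1*(-29849513/9029) = 13204 + 29849513/9029 = 149068429/9029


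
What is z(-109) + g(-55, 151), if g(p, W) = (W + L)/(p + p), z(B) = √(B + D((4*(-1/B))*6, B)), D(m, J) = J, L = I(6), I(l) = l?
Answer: -157/110 + I*√218 ≈ -1.4273 + 14.765*I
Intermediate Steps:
L = 6
z(B) = √2*√B (z(B) = √(B + B) = √(2*B) = √2*√B)
g(p, W) = (6 + W)/(2*p) (g(p, W) = (W + 6)/(p + p) = (6 + W)/((2*p)) = (6 + W)*(1/(2*p)) = (6 + W)/(2*p))
z(-109) + g(-55, 151) = √2*√(-109) + (½)*(6 + 151)/(-55) = √2*(I*√109) + (½)*(-1/55)*157 = I*√218 - 157/110 = -157/110 + I*√218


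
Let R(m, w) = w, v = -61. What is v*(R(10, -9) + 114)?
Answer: -6405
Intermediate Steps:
v*(R(10, -9) + 114) = -61*(-9 + 114) = -61*105 = -6405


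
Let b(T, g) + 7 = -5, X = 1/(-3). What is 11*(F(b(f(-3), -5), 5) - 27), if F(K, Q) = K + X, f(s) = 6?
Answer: -1298/3 ≈ -432.67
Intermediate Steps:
X = -⅓ ≈ -0.33333
b(T, g) = -12 (b(T, g) = -7 - 5 = -12)
F(K, Q) = -⅓ + K (F(K, Q) = K - ⅓ = -⅓ + K)
11*(F(b(f(-3), -5), 5) - 27) = 11*((-⅓ - 12) - 27) = 11*(-37/3 - 27) = 11*(-118/3) = -1298/3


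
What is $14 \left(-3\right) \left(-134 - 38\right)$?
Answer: $7224$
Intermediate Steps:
$14 \left(-3\right) \left(-134 - 38\right) = \left(-42\right) \left(-172\right) = 7224$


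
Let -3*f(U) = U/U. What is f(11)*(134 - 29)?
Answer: -35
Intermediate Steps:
f(U) = -1/3 (f(U) = -U/(3*U) = -1/3*1 = -1/3)
f(11)*(134 - 29) = -(134 - 29)/3 = -1/3*105 = -35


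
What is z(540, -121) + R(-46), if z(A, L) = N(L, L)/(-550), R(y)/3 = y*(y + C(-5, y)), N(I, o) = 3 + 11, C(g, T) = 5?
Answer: 1555943/275 ≈ 5658.0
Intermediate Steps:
N(I, o) = 14
R(y) = 3*y*(5 + y) (R(y) = 3*(y*(y + 5)) = 3*(y*(5 + y)) = 3*y*(5 + y))
z(A, L) = -7/275 (z(A, L) = 14/(-550) = 14*(-1/550) = -7/275)
z(540, -121) + R(-46) = -7/275 + 3*(-46)*(5 - 46) = -7/275 + 3*(-46)*(-41) = -7/275 + 5658 = 1555943/275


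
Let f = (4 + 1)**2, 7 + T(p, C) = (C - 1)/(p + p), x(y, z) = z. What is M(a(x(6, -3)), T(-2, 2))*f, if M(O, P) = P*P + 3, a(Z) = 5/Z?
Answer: 22225/16 ≈ 1389.1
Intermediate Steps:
T(p, C) = -7 + (-1 + C)/(2*p) (T(p, C) = -7 + (C - 1)/(p + p) = -7 + (-1 + C)/((2*p)) = -7 + (-1 + C)*(1/(2*p)) = -7 + (-1 + C)/(2*p))
M(O, P) = 3 + P**2 (M(O, P) = P**2 + 3 = 3 + P**2)
f = 25 (f = 5**2 = 25)
M(a(x(6, -3)), T(-2, 2))*f = (3 + ((1/2)*(-1 + 2 - 14*(-2))/(-2))**2)*25 = (3 + ((1/2)*(-1/2)*(-1 + 2 + 28))**2)*25 = (3 + ((1/2)*(-1/2)*29)**2)*25 = (3 + (-29/4)**2)*25 = (3 + 841/16)*25 = (889/16)*25 = 22225/16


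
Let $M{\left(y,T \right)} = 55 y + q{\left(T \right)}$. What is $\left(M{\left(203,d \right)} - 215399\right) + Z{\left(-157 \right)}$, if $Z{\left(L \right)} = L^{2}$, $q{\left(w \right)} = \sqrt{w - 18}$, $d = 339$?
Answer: $-179585 + \sqrt{321} \approx -1.7957 \cdot 10^{5}$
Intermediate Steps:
$q{\left(w \right)} = \sqrt{-18 + w}$
$M{\left(y,T \right)} = \sqrt{-18 + T} + 55 y$ ($M{\left(y,T \right)} = 55 y + \sqrt{-18 + T} = \sqrt{-18 + T} + 55 y$)
$\left(M{\left(203,d \right)} - 215399\right) + Z{\left(-157 \right)} = \left(\left(\sqrt{-18 + 339} + 55 \cdot 203\right) - 215399\right) + \left(-157\right)^{2} = \left(\left(\sqrt{321} + 11165\right) - 215399\right) + 24649 = \left(\left(11165 + \sqrt{321}\right) - 215399\right) + 24649 = \left(-204234 + \sqrt{321}\right) + 24649 = -179585 + \sqrt{321}$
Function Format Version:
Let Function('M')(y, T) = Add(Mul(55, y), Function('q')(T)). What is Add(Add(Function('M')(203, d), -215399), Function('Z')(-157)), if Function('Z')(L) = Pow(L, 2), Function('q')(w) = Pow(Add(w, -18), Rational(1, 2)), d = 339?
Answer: Add(-179585, Pow(321, Rational(1, 2))) ≈ -1.7957e+5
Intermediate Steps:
Function('q')(w) = Pow(Add(-18, w), Rational(1, 2))
Function('M')(y, T) = Add(Pow(Add(-18, T), Rational(1, 2)), Mul(55, y)) (Function('M')(y, T) = Add(Mul(55, y), Pow(Add(-18, T), Rational(1, 2))) = Add(Pow(Add(-18, T), Rational(1, 2)), Mul(55, y)))
Add(Add(Function('M')(203, d), -215399), Function('Z')(-157)) = Add(Add(Add(Pow(Add(-18, 339), Rational(1, 2)), Mul(55, 203)), -215399), Pow(-157, 2)) = Add(Add(Add(Pow(321, Rational(1, 2)), 11165), -215399), 24649) = Add(Add(Add(11165, Pow(321, Rational(1, 2))), -215399), 24649) = Add(Add(-204234, Pow(321, Rational(1, 2))), 24649) = Add(-179585, Pow(321, Rational(1, 2)))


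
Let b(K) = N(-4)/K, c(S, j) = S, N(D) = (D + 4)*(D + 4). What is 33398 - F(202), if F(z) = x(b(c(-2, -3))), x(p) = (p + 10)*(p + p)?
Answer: 33398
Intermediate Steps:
N(D) = (4 + D)² (N(D) = (4 + D)*(4 + D) = (4 + D)²)
b(K) = 0 (b(K) = (4 - 4)²/K = 0²/K = 0/K = 0)
x(p) = 2*p*(10 + p) (x(p) = (10 + p)*(2*p) = 2*p*(10 + p))
F(z) = 0 (F(z) = 2*0*(10 + 0) = 2*0*10 = 0)
33398 - F(202) = 33398 - 1*0 = 33398 + 0 = 33398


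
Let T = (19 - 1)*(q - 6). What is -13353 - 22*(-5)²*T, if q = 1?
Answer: 36147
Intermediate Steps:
T = -90 (T = (19 - 1)*(1 - 6) = 18*(-5) = -90)
-13353 - 22*(-5)²*T = -13353 - 22*(-5)²*(-90) = -13353 - 22*25*(-90) = -13353 - 550*(-90) = -13353 - 1*(-49500) = -13353 + 49500 = 36147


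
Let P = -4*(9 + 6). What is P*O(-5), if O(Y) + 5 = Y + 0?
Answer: 600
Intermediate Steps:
O(Y) = -5 + Y (O(Y) = -5 + (Y + 0) = -5 + Y)
P = -60 (P = -4*15 = -60)
P*O(-5) = -60*(-5 - 5) = -60*(-10) = 600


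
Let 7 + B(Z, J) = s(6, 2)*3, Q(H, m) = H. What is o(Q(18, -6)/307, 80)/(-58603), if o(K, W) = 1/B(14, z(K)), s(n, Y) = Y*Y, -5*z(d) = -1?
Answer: -1/293015 ≈ -3.4128e-6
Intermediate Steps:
z(d) = ⅕ (z(d) = -⅕*(-1) = ⅕)
s(n, Y) = Y²
B(Z, J) = 5 (B(Z, J) = -7 + 2²*3 = -7 + 4*3 = -7 + 12 = 5)
o(K, W) = ⅕ (o(K, W) = 1/5 = ⅕)
o(Q(18, -6)/307, 80)/(-58603) = (⅕)/(-58603) = (⅕)*(-1/58603) = -1/293015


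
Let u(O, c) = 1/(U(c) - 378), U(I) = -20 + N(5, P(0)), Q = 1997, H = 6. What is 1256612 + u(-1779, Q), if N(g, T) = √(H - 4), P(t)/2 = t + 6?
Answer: 99524926813/79201 - √2/158402 ≈ 1.2566e+6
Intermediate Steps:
P(t) = 12 + 2*t (P(t) = 2*(t + 6) = 2*(6 + t) = 12 + 2*t)
N(g, T) = √2 (N(g, T) = √(6 - 4) = √2)
U(I) = -20 + √2
u(O, c) = 1/(-398 + √2) (u(O, c) = 1/((-20 + √2) - 378) = 1/(-398 + √2))
1256612 + u(-1779, Q) = 1256612 + (-199/79201 - √2/158402) = 99524926813/79201 - √2/158402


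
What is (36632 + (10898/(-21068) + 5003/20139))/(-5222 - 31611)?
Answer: -7771210251023/7813908276258 ≈ -0.99454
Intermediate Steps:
(36632 + (10898/(-21068) + 5003/20139))/(-5222 - 31611) = (36632 + (10898*(-1/21068) + 5003*(1/20139)))/(-36833) = (36632 + (-5449/10534 + 5003/20139))*(-1/36833) = (36632 - 57035809/212144226)*(-1/36833) = (7771210251023/212144226)*(-1/36833) = -7771210251023/7813908276258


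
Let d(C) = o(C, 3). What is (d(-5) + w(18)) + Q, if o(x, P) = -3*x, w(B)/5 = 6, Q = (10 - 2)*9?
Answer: 117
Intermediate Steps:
Q = 72 (Q = 8*9 = 72)
w(B) = 30 (w(B) = 5*6 = 30)
d(C) = -3*C
(d(-5) + w(18)) + Q = (-3*(-5) + 30) + 72 = (15 + 30) + 72 = 45 + 72 = 117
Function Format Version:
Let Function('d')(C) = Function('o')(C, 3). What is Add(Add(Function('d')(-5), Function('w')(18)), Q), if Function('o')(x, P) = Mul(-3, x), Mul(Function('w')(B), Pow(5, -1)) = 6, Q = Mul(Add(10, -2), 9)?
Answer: 117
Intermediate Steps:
Q = 72 (Q = Mul(8, 9) = 72)
Function('w')(B) = 30 (Function('w')(B) = Mul(5, 6) = 30)
Function('d')(C) = Mul(-3, C)
Add(Add(Function('d')(-5), Function('w')(18)), Q) = Add(Add(Mul(-3, -5), 30), 72) = Add(Add(15, 30), 72) = Add(45, 72) = 117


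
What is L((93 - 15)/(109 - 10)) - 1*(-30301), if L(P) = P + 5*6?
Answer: 1000949/33 ≈ 30332.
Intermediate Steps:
L(P) = 30 + P (L(P) = P + 30 = 30 + P)
L((93 - 15)/(109 - 10)) - 1*(-30301) = (30 + (93 - 15)/(109 - 10)) - 1*(-30301) = (30 + 78/99) + 30301 = (30 + 78*(1/99)) + 30301 = (30 + 26/33) + 30301 = 1016/33 + 30301 = 1000949/33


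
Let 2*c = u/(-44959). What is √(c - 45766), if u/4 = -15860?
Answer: 3*I*√10278436032574/44959 ≈ 213.93*I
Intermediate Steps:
u = -63440 (u = 4*(-15860) = -63440)
c = 31720/44959 (c = (-63440/(-44959))/2 = (-63440*(-1/44959))/2 = (½)*(63440/44959) = 31720/44959 ≈ 0.70553)
√(c - 45766) = √(31720/44959 - 45766) = √(-2057561874/44959) = 3*I*√10278436032574/44959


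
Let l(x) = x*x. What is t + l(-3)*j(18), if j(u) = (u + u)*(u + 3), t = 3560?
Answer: 10364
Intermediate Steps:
l(x) = x²
j(u) = 2*u*(3 + u) (j(u) = (2*u)*(3 + u) = 2*u*(3 + u))
t + l(-3)*j(18) = 3560 + (-3)²*(2*18*(3 + 18)) = 3560 + 9*(2*18*21) = 3560 + 9*756 = 3560 + 6804 = 10364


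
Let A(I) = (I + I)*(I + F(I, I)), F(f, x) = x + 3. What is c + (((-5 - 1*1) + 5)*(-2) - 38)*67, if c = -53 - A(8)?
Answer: -2769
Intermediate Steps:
F(f, x) = 3 + x
A(I) = 2*I*(3 + 2*I) (A(I) = (I + I)*(I + (3 + I)) = (2*I)*(3 + 2*I) = 2*I*(3 + 2*I))
c = -357 (c = -53 - 2*8*(3 + 2*8) = -53 - 2*8*(3 + 16) = -53 - 2*8*19 = -53 - 1*304 = -53 - 304 = -357)
c + (((-5 - 1*1) + 5)*(-2) - 38)*67 = -357 + (((-5 - 1*1) + 5)*(-2) - 38)*67 = -357 + (((-5 - 1) + 5)*(-2) - 38)*67 = -357 + ((-6 + 5)*(-2) - 38)*67 = -357 + (-1*(-2) - 38)*67 = -357 + (2 - 38)*67 = -357 - 36*67 = -357 - 2412 = -2769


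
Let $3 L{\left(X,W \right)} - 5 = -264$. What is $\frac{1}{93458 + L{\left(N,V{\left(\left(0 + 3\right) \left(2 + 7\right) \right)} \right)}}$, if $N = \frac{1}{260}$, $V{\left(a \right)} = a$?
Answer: $\frac{3}{280115} \approx 1.071 \cdot 10^{-5}$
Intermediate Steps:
$N = \frac{1}{260} \approx 0.0038462$
$L{\left(X,W \right)} = - \frac{259}{3}$ ($L{\left(X,W \right)} = \frac{5}{3} + \frac{1}{3} \left(-264\right) = \frac{5}{3} - 88 = - \frac{259}{3}$)
$\frac{1}{93458 + L{\left(N,V{\left(\left(0 + 3\right) \left(2 + 7\right) \right)} \right)}} = \frac{1}{93458 - \frac{259}{3}} = \frac{1}{\frac{280115}{3}} = \frac{3}{280115}$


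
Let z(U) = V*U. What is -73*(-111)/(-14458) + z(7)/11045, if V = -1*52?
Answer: -94760347/159688610 ≈ -0.59341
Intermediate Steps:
V = -52
z(U) = -52*U
-73*(-111)/(-14458) + z(7)/11045 = -73*(-111)/(-14458) - 52*7/11045 = 8103*(-1/14458) - 364*1/11045 = -8103/14458 - 364/11045 = -94760347/159688610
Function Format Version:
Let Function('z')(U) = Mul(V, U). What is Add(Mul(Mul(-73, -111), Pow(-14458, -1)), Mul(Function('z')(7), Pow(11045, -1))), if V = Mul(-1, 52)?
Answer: Rational(-94760347, 159688610) ≈ -0.59341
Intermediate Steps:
V = -52
Function('z')(U) = Mul(-52, U)
Add(Mul(Mul(-73, -111), Pow(-14458, -1)), Mul(Function('z')(7), Pow(11045, -1))) = Add(Mul(Mul(-73, -111), Pow(-14458, -1)), Mul(Mul(-52, 7), Pow(11045, -1))) = Add(Mul(8103, Rational(-1, 14458)), Mul(-364, Rational(1, 11045))) = Add(Rational(-8103, 14458), Rational(-364, 11045)) = Rational(-94760347, 159688610)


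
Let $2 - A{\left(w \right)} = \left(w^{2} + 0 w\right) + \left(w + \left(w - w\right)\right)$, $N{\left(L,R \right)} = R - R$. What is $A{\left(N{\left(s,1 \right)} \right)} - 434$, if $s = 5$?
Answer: $-432$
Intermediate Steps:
$N{\left(L,R \right)} = 0$
$A{\left(w \right)} = 2 - w - w^{2}$ ($A{\left(w \right)} = 2 - \left(\left(w^{2} + 0 w\right) + \left(w + \left(w - w\right)\right)\right) = 2 - \left(\left(w^{2} + 0\right) + \left(w + 0\right)\right) = 2 - \left(w^{2} + w\right) = 2 - \left(w + w^{2}\right) = 2 - w - w^{2}$)
$A{\left(N{\left(s,1 \right)} \right)} - 434 = \left(2 - 0 - 0^{2}\right) - 434 = \left(2 + 0 - 0\right) - 434 = \left(2 + 0 + 0\right) - 434 = 2 - 434 = -432$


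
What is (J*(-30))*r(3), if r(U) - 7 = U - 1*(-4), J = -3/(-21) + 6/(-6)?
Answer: 360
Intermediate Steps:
J = -6/7 (J = -3*(-1/21) + 6*(-⅙) = ⅐ - 1 = -6/7 ≈ -0.85714)
r(U) = 11 + U (r(U) = 7 + (U - 1*(-4)) = 7 + (U + 4) = 7 + (4 + U) = 11 + U)
(J*(-30))*r(3) = (-6/7*(-30))*(11 + 3) = (180/7)*14 = 360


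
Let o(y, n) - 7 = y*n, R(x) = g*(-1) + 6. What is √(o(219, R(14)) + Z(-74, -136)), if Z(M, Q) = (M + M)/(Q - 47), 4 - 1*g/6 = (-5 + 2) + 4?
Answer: I*√87747585/183 ≈ 51.188*I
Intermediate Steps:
g = 18 (g = 24 - 6*((-5 + 2) + 4) = 24 - 6*(-3 + 4) = 24 - 6*1 = 24 - 6 = 18)
Z(M, Q) = 2*M/(-47 + Q) (Z(M, Q) = (2*M)/(-47 + Q) = 2*M/(-47 + Q))
R(x) = -12 (R(x) = 18*(-1) + 6 = -18 + 6 = -12)
o(y, n) = 7 + n*y (o(y, n) = 7 + y*n = 7 + n*y)
√(o(219, R(14)) + Z(-74, -136)) = √((7 - 12*219) + 2*(-74)/(-47 - 136)) = √((7 - 2628) + 2*(-74)/(-183)) = √(-2621 + 2*(-74)*(-1/183)) = √(-2621 + 148/183) = √(-479495/183) = I*√87747585/183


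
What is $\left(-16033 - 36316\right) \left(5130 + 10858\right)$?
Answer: $-836955812$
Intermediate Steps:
$\left(-16033 - 36316\right) \left(5130 + 10858\right) = \left(-52349\right) 15988 = -836955812$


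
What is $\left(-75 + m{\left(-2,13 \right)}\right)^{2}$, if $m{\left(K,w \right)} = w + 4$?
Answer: $3364$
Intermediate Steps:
$m{\left(K,w \right)} = 4 + w$
$\left(-75 + m{\left(-2,13 \right)}\right)^{2} = \left(-75 + \left(4 + 13\right)\right)^{2} = \left(-75 + 17\right)^{2} = \left(-58\right)^{2} = 3364$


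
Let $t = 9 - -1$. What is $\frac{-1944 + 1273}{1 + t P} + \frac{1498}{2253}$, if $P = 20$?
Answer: $- \frac{403555}{150951} \approx -2.6734$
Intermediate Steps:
$t = 10$ ($t = 9 + 1 = 10$)
$\frac{-1944 + 1273}{1 + t P} + \frac{1498}{2253} = \frac{-1944 + 1273}{1 + 10 \cdot 20} + \frac{1498}{2253} = - \frac{671}{1 + 200} + 1498 \cdot \frac{1}{2253} = - \frac{671}{201} + \frac{1498}{2253} = - \frac{403555}{150951}$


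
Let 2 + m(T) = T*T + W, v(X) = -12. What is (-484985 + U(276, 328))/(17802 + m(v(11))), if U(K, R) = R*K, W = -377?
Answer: -394457/17567 ≈ -22.454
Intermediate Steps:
U(K, R) = K*R
m(T) = -379 + T² (m(T) = -2 + (T*T - 377) = -2 + (T² - 377) = -2 + (-377 + T²) = -379 + T²)
(-484985 + U(276, 328))/(17802 + m(v(11))) = (-484985 + 276*328)/(17802 + (-379 + (-12)²)) = (-484985 + 90528)/(17802 + (-379 + 144)) = -394457/(17802 - 235) = -394457/17567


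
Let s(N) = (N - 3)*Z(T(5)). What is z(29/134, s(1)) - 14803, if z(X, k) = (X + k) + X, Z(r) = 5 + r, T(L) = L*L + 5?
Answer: -996462/67 ≈ -14873.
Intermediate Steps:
T(L) = 5 + L² (T(L) = L² + 5 = 5 + L²)
s(N) = -105 + 35*N (s(N) = (N - 3)*(5 + (5 + 5²)) = (-3 + N)*(5 + (5 + 25)) = (-3 + N)*(5 + 30) = (-3 + N)*35 = -105 + 35*N)
z(X, k) = k + 2*X
z(29/134, s(1)) - 14803 = ((-105 + 35*1) + 2*(29/134)) - 14803 = ((-105 + 35) + 2*(29*(1/134))) - 14803 = (-70 + 2*(29/134)) - 14803 = (-70 + 29/67) - 14803 = -4661/67 - 14803 = -996462/67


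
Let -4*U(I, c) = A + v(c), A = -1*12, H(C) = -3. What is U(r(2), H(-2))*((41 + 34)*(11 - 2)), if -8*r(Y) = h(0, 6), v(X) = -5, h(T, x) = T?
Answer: 11475/4 ≈ 2868.8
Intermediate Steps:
r(Y) = 0 (r(Y) = -⅛*0 = 0)
A = -12
U(I, c) = 17/4 (U(I, c) = -(-12 - 5)/4 = -¼*(-17) = 17/4)
U(r(2), H(-2))*((41 + 34)*(11 - 2)) = 17*((41 + 34)*(11 - 2))/4 = 17*(75*9)/4 = (17/4)*675 = 11475/4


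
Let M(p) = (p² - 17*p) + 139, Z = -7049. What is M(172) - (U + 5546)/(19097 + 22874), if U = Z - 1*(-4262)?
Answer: 1124778070/41971 ≈ 26799.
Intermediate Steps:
U = -2787 (U = -7049 - 1*(-4262) = -7049 + 4262 = -2787)
M(p) = 139 + p² - 17*p
M(172) - (U + 5546)/(19097 + 22874) = (139 + 172² - 17*172) - (-2787 + 5546)/(19097 + 22874) = (139 + 29584 - 2924) - 2759/41971 = 26799 - 2759/41971 = 1124778070/41971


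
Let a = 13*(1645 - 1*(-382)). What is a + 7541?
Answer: 33892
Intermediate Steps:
a = 26351 (a = 13*(1645 + 382) = 13*2027 = 26351)
a + 7541 = 26351 + 7541 = 33892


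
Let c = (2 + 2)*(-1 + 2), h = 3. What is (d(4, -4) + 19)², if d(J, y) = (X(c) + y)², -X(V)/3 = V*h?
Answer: 2621161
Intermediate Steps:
c = 4 (c = 4*1 = 4)
X(V) = -9*V (X(V) = -3*V*3 = -9*V)
d(J, y) = (-36 + y)² (d(J, y) = (-9*4 + y)² = (-36 + y)²)
(d(4, -4) + 19)² = ((-36 - 4)² + 19)² = ((-40)² + 19)² = (1600 + 19)² = 1619² = 2621161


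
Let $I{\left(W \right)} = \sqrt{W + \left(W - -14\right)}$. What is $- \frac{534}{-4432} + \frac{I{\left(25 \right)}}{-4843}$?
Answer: $\frac{1275353}{10732088} \approx 0.11884$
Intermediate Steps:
$I{\left(W \right)} = \sqrt{14 + 2 W}$ ($I{\left(W \right)} = \sqrt{W + \left(W + 14\right)} = \sqrt{W + \left(14 + W\right)} = \sqrt{14 + 2 W}$)
$- \frac{534}{-4432} + \frac{I{\left(25 \right)}}{-4843} = - \frac{534}{-4432} + \frac{\sqrt{14 + 2 \cdot 25}}{-4843} = \left(-534\right) \left(- \frac{1}{4432}\right) + \sqrt{14 + 50} \left(- \frac{1}{4843}\right) = \frac{267}{2216} + \sqrt{64} \left(- \frac{1}{4843}\right) = \frac{267}{2216} + 8 \left(- \frac{1}{4843}\right) = \frac{267}{2216} - \frac{8}{4843} = \frac{1275353}{10732088}$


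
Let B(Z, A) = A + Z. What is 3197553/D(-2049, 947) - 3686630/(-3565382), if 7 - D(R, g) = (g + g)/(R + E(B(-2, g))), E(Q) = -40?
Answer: 11907850513285802/29444707247 ≈ 4.0441e+5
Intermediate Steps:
D(R, g) = 7 - 2*g/(-40 + R) (D(R, g) = 7 - (g + g)/(R - 40) = 7 - 2*g/(-40 + R))
3197553/D(-2049, 947) - 3686630/(-3565382) = 3197553/(((-280 - 2*947 + 7*(-2049))/(-40 - 2049))) - 3686630/(-3565382) = 3197553/(((-280 - 1894 - 14343)/(-2089))) - 3686630*(-1/3565382) = 3197553/((-1/2089*(-16517))) + 1843315/1782691 = 3197553/(16517/2089) + 1843315/1782691 = 3197553*(2089/16517) + 1843315/1782691 = 6679688217/16517 + 1843315/1782691 = 11907850513285802/29444707247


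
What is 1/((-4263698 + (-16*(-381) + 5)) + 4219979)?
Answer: -1/37618 ≈ -2.6583e-5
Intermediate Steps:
1/((-4263698 + (-16*(-381) + 5)) + 4219979) = 1/((-4263698 + (6096 + 5)) + 4219979) = 1/((-4263698 + 6101) + 4219979) = 1/(-4257597 + 4219979) = 1/(-37618) = -1/37618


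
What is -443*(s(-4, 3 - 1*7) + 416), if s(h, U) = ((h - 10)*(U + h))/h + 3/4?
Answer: -688865/4 ≈ -1.7222e+5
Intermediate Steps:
s(h, U) = ¾ + (-10 + h)*(U + h)/h (s(h, U) = ((-10 + h)*(U + h))/h + 3*(¼) = (-10 + h)*(U + h)/h + ¾ = ¾ + (-10 + h)*(U + h)/h)
-443*(s(-4, 3 - 1*7) + 416) = -443*((-37/4 + (3 - 1*7) - 4 - 10*(3 - 1*7)/(-4)) + 416) = -443*((-37/4 + (3 - 7) - 4 - 10*(3 - 7)*(-¼)) + 416) = -443*((-37/4 - 4 - 4 - 10*(-4)*(-¼)) + 416) = -443*((-37/4 - 4 - 4 - 10) + 416) = -443*(-109/4 + 416) = -443*1555/4 = -688865/4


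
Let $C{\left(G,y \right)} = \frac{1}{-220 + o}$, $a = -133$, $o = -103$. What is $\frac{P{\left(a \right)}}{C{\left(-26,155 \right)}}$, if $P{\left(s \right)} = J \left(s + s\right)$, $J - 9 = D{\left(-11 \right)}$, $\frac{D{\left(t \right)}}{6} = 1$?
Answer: $1288770$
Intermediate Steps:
$D{\left(t \right)} = 6$ ($D{\left(t \right)} = 6 \cdot 1 = 6$)
$J = 15$ ($J = 9 + 6 = 15$)
$P{\left(s \right)} = 30 s$ ($P{\left(s \right)} = 15 \left(s + s\right) = 15 \cdot 2 s = 30 s$)
$C{\left(G,y \right)} = - \frac{1}{323}$ ($C{\left(G,y \right)} = \frac{1}{-220 - 103} = \frac{1}{-323} = - \frac{1}{323}$)
$\frac{P{\left(a \right)}}{C{\left(-26,155 \right)}} = \frac{30 \left(-133\right)}{- \frac{1}{323}} = \left(-3990\right) \left(-323\right) = 1288770$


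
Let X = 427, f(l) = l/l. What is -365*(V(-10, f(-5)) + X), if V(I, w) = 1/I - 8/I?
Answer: -312221/2 ≈ -1.5611e+5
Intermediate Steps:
f(l) = 1
V(I, w) = -7/I (V(I, w) = 1/I - 8/I = -7/I)
-365*(V(-10, f(-5)) + X) = -365*(-7/(-10) + 427) = -365*(-7*(-⅒) + 427) = -365*(7/10 + 427) = -365*4277/10 = -312221/2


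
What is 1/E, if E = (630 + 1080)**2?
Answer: 1/2924100 ≈ 3.4199e-7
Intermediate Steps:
E = 2924100 (E = 1710**2 = 2924100)
1/E = 1/2924100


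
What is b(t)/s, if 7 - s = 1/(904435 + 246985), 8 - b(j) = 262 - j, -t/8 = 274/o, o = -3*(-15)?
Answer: -3136928648/72539451 ≈ -43.244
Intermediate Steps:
o = 45
t = -2192/45 ≈ -48.711
b(j) = -254 + j (b(j) = 8 - (262 - j) = 8 + (-262 + j) = -254 + j)
s = 8059939/1151420 (s = 7 - 1/(904435 + 246985) = 7 - 1/1151420 = 8059939/1151420 ≈ 7.0000)
b(t)/s = (-254 - 2192/45)/(8059939/1151420) = -13622/45*1151420/8059939 = -3136928648/72539451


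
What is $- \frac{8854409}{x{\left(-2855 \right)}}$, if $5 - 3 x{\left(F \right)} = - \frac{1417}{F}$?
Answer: $- \frac{25279337695}{4286} \approx -5.8981 \cdot 10^{6}$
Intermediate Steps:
$x{\left(F \right)} = \frac{5}{3} + \frac{1417}{3 F}$ ($x{\left(F \right)} = \frac{5}{3} - \frac{\left(-1417\right) \frac{1}{F}}{3} = \frac{5}{3} + \frac{1417}{3 F}$)
$- \frac{8854409}{x{\left(-2855 \right)}} = - \frac{8854409}{\frac{1}{3} \frac{1}{-2855} \left(1417 + 5 \left(-2855\right)\right)} = - \frac{8854409}{\frac{1}{3} \left(- \frac{1}{2855}\right) \left(1417 - 14275\right)} = - \frac{8854409}{\frac{1}{3} \left(- \frac{1}{2855}\right) \left(-12858\right)} = - \frac{8854409}{\frac{4286}{2855}} = \left(-8854409\right) \frac{2855}{4286} = - \frac{25279337695}{4286}$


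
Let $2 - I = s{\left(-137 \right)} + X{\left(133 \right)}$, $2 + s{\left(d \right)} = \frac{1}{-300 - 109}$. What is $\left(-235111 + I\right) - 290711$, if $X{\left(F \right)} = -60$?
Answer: $- \frac{215035021}{409} \approx -5.2576 \cdot 10^{5}$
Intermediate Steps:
$s{\left(d \right)} = - \frac{819}{409}$ ($s{\left(d \right)} = -2 + \frac{1}{-300 - 109} = -2 + \frac{1}{-409} = -2 - \frac{1}{409} = - \frac{819}{409}$)
$I = \frac{26177}{409}$ ($I = 2 - \left(- \frac{819}{409} - 60\right) = 2 - - \frac{25359}{409} = 2 + \frac{25359}{409} = \frac{26177}{409} \approx 64.002$)
$\left(-235111 + I\right) - 290711 = \left(-235111 + \frac{26177}{409}\right) - 290711 = - \frac{96134222}{409} - 290711 = - \frac{215035021}{409}$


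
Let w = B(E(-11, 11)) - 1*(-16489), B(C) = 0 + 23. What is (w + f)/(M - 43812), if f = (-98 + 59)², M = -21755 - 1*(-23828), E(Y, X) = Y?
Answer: -6011/13913 ≈ -0.43204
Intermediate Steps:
M = 2073 (M = -21755 + 23828 = 2073)
B(C) = 23
w = 16512 (w = 23 - 1*(-16489) = 23 + 16489 = 16512)
f = 1521 (f = (-39)² = 1521)
(w + f)/(M - 43812) = (16512 + 1521)/(2073 - 43812) = 18033/(-41739) = 18033*(-1/41739) = -6011/13913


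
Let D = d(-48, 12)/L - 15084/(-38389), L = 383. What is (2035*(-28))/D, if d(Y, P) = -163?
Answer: 23936462836/13721 ≈ 1.7445e+6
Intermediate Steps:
D = -480235/14702987 (D = -163/383 - 15084/(-38389) = -163*1/383 - 15084*(-1/38389) = -163/383 + 15084/38389 = -480235/14702987 ≈ -0.032662)
(2035*(-28))/D = (2035*(-28))/(-480235/14702987) = -56980*(-14702987/480235) = 23936462836/13721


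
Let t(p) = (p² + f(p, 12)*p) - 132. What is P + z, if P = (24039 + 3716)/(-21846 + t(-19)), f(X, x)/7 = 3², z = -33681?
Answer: -12597149/374 ≈ -33682.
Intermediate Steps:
f(X, x) = 63 (f(X, x) = 7*3² = 7*9 = 63)
t(p) = -132 + p² + 63*p (t(p) = (p² + 63*p) - 132 = -132 + p² + 63*p)
P = -455/374 (P = (24039 + 3716)/(-21846 + (-132 + (-19)² + 63*(-19))) = 27755/(-21846 + (-132 + 361 - 1197)) = 27755/(-21846 - 968) = 27755/(-22814) = 27755*(-1/22814) = -455/374 ≈ -1.2166)
P + z = -455/374 - 33681 = -12597149/374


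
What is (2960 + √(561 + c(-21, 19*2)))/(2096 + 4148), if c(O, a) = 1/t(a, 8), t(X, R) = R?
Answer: 740/1561 + 67*√2/24976 ≈ 0.47785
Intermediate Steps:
c(O, a) = ⅛ (c(O, a) = 1/8 = ⅛)
(2960 + √(561 + c(-21, 19*2)))/(2096 + 4148) = (2960 + √(561 + ⅛))/(2096 + 4148) = (2960 + √(4489/8))/6244 = (2960 + 67*√2/4)*(1/6244) = 740/1561 + 67*√2/24976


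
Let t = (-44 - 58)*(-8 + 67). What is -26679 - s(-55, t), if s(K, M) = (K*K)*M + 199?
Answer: 18177572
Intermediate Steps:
t = -6018 (t = -102*59 = -6018)
s(K, M) = 199 + M*K² (s(K, M) = K²*M + 199 = M*K² + 199 = 199 + M*K²)
-26679 - s(-55, t) = -26679 - (199 - 6018*(-55)²) = -26679 - (199 - 6018*3025) = -26679 - (199 - 18204450) = -26679 - 1*(-18204251) = -26679 + 18204251 = 18177572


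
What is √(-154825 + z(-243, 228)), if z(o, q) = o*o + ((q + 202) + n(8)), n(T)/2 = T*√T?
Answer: √(-95346 + 32*√2) ≈ 308.71*I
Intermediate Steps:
n(T) = 2*T^(3/2) (n(T) = 2*(T*√T) = 2*T^(3/2))
z(o, q) = 202 + q + o² + 32*√2 (z(o, q) = o*o + ((q + 202) + 2*8^(3/2)) = o² + ((202 + q) + 2*(16*√2)) = o² + ((202 + q) + 32*√2) = o² + (202 + q + 32*√2) = 202 + q + o² + 32*√2)
√(-154825 + z(-243, 228)) = √(-154825 + (202 + 228 + (-243)² + 32*√2)) = √(-154825 + (202 + 228 + 59049 + 32*√2)) = √(-154825 + (59479 + 32*√2)) = √(-95346 + 32*√2)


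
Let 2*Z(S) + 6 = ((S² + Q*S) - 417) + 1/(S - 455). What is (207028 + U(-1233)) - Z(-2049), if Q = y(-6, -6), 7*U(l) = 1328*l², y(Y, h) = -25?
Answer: 10043648053727/35056 ≈ 2.8650e+8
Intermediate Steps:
U(l) = 1328*l²/7 (U(l) = (1328*l²)/7 = 1328*l²/7)
Q = -25
Z(S) = -423/2 + S²/2 + 1/(2*(-455 + S)) - 25*S/2 (Z(S) = -3 + (((S² - 25*S) - 417) + 1/(S - 455))/2 = -3 + ((-417 + S² - 25*S) + 1/(-455 + S))/2 = -3 + (-417 + S² + 1/(-455 + S) - 25*S)/2 = -3 + (-417/2 + S²/2 + 1/(2*(-455 + S)) - 25*S/2) = -423/2 + S²/2 + 1/(2*(-455 + S)) - 25*S/2)
(207028 + U(-1233)) - Z(-2049) = (207028 + (1328/7)*(-1233)²) - (192466 + (-2049)³ - 480*(-2049)² + 10952*(-2049))/(2*(-455 - 2049)) = (207028 + (1328/7)*1520289) - (192466 - 8602523649 - 480*4198401 - 22440648)/(2*(-2504)) = (207028 + 2018943792/7) - (-1)*(192466 - 8602523649 - 2015232480 - 22440648)/(2*2504) = 2020392988/7 - (-1)*(-10640004311)/(2*2504) = 2020392988/7 - 1*10640004311/5008 = 2020392988/7 - 10640004311/5008 = 10043648053727/35056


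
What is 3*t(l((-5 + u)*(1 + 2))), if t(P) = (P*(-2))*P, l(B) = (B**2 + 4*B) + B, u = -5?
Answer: -3375000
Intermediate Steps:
l(B) = B**2 + 5*B
t(P) = -2*P**2 (t(P) = (-2*P)*P = -2*P**2)
3*t(l((-5 + u)*(1 + 2))) = 3*(-2*(1 + 2)**2*(-5 - 5)**2*(5 + (-5 - 5)*(1 + 2))**2) = 3*(-2*900*(5 - 10*3)**2) = 3*(-2*900*(5 - 30)**2) = 3*(-2*(-30*(-25))**2) = 3*(-2*750**2) = 3*(-2*562500) = 3*(-1125000) = -3375000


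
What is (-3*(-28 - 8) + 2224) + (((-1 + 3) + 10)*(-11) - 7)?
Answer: 2193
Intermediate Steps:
(-3*(-28 - 8) + 2224) + (((-1 + 3) + 10)*(-11) - 7) = (-3*(-36) + 2224) + ((2 + 10)*(-11) - 7) = (108 + 2224) + (12*(-11) - 7) = 2332 + (-132 - 7) = 2332 - 139 = 2193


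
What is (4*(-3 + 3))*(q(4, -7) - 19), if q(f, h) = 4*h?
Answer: 0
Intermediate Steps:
(4*(-3 + 3))*(q(4, -7) - 19) = (4*(-3 + 3))*(4*(-7) - 19) = (4*0)*(-28 - 19) = 0*(-47) = 0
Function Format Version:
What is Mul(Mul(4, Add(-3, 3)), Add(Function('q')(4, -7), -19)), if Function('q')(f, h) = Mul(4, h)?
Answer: 0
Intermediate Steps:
Mul(Mul(4, Add(-3, 3)), Add(Function('q')(4, -7), -19)) = Mul(Mul(4, Add(-3, 3)), Add(Mul(4, -7), -19)) = Mul(Mul(4, 0), Add(-28, -19)) = Mul(0, -47) = 0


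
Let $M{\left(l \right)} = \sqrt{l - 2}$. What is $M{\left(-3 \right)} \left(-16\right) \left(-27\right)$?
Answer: $432 i \sqrt{5} \approx 965.98 i$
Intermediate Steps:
$M{\left(l \right)} = \sqrt{-2 + l}$
$M{\left(-3 \right)} \left(-16\right) \left(-27\right) = \sqrt{-2 - 3} \left(-16\right) \left(-27\right) = \sqrt{-5} \left(-16\right) \left(-27\right) = i \sqrt{5} \left(-16\right) \left(-27\right) = - 16 i \sqrt{5} \left(-27\right) = 432 i \sqrt{5}$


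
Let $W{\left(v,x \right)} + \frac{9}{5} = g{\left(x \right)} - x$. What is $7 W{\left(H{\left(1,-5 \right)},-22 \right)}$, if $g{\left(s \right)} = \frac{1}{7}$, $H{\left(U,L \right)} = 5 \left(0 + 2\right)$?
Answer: $\frac{712}{5} \approx 142.4$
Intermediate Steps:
$H{\left(U,L \right)} = 10$ ($H{\left(U,L \right)} = 5 \cdot 2 = 10$)
$g{\left(s \right)} = \frac{1}{7}$
$W{\left(v,x \right)} = - \frac{58}{35} - x$ ($W{\left(v,x \right)} = - \frac{9}{5} - \left(- \frac{1}{7} + x\right) = - \frac{58}{35} - x$)
$7 W{\left(H{\left(1,-5 \right)},-22 \right)} = 7 \left(- \frac{58}{35} - -22\right) = 7 \left(- \frac{58}{35} + 22\right) = 7 \cdot \frac{712}{35} = \frac{712}{5}$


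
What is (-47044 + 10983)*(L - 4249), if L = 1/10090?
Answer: 1546021940949/10090 ≈ 1.5322e+8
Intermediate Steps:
L = 1/10090 ≈ 9.9108e-5
(-47044 + 10983)*(L - 4249) = (-47044 + 10983)*(1/10090 - 4249) = -36061*(-42872409/10090) = 1546021940949/10090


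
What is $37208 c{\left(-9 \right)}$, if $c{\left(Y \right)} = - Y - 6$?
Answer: $111624$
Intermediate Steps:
$c{\left(Y \right)} = -6 - Y$
$37208 c{\left(-9 \right)} = 37208 \left(-6 - -9\right) = 37208 \left(-6 + 9\right) = 37208 \cdot 3 = 111624$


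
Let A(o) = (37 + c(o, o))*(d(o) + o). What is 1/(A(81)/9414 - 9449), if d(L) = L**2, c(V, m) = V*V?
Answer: -523/2507165 ≈ -0.00020860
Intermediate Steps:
c(V, m) = V**2
A(o) = (37 + o**2)*(o + o**2) (A(o) = (37 + o**2)*(o**2 + o) = (37 + o**2)*(o + o**2))
1/(A(81)/9414 - 9449) = 1/((81*(37 + 81**2 + 81**3 + 37*81))/9414 - 9449) = 1/((81*(37 + 6561 + 531441 + 2997))*(1/9414) - 9449) = 1/((81*541036)*(1/9414) - 9449) = 1/(43823916*(1/9414) - 9449) = 1/(2434662/523 - 9449) = 1/(-2507165/523) = -523/2507165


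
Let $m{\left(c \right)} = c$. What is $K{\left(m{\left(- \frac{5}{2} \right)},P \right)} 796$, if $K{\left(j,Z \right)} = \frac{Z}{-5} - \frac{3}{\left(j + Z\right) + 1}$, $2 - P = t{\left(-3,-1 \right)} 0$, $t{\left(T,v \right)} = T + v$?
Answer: $- \frac{25472}{5} \approx -5094.4$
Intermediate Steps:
$P = 2$ ($P = 2 - \left(-3 - 1\right) 0 = 2 - \left(-4\right) 0 = 2 - 0 = 2 + 0 = 2$)
$K{\left(j,Z \right)} = - \frac{3}{1 + Z + j} - \frac{Z}{5}$ ($K{\left(j,Z \right)} = Z \left(- \frac{1}{5}\right) - \frac{3}{\left(Z + j\right) + 1} = - \frac{Z}{5} - \frac{3}{1 + Z + j} = - \frac{3}{1 + Z + j} - \frac{Z}{5}$)
$K{\left(m{\left(- \frac{5}{2} \right)},P \right)} 796 = \frac{-15 - 2 - 2^{2} - 2 \left(- \frac{5}{2}\right)}{5 \left(1 + 2 - \frac{5}{2}\right)} 796 = \frac{-15 - 2 - 4 - 2 \left(\left(-5\right) \frac{1}{2}\right)}{5 \left(1 + 2 - \frac{5}{2}\right)} 796 = \frac{-15 - 2 - 4 - 2 \left(- \frac{5}{2}\right)}{5 \left(1 + 2 - \frac{5}{2}\right)} 796 = \frac{\frac{1}{\frac{1}{2}} \left(-15 - 2 - 4 + 5\right)}{5} \cdot 796 = \frac{1}{5} \cdot 2 \left(-16\right) 796 = \left(- \frac{32}{5}\right) 796 = - \frac{25472}{5}$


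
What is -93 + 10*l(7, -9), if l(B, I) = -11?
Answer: -203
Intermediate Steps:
-93 + 10*l(7, -9) = -93 + 10*(-11) = -93 - 110 = -203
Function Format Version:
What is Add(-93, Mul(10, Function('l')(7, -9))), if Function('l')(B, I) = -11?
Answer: -203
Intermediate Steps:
Add(-93, Mul(10, Function('l')(7, -9))) = Add(-93, Mul(10, -11)) = Add(-93, -110) = -203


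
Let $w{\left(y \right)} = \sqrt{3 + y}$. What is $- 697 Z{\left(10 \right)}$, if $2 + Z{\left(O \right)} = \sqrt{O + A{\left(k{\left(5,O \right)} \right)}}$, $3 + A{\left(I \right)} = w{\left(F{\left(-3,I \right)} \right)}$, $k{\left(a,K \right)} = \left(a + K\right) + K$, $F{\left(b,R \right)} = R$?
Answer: $1394 - 697 \sqrt{7 + 2 \sqrt{7}} \approx -1049.6$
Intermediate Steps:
$k{\left(a,K \right)} = a + 2 K$ ($k{\left(a,K \right)} = \left(K + a\right) + K = a + 2 K$)
$A{\left(I \right)} = -3 + \sqrt{3 + I}$
$Z{\left(O \right)} = -2 + \sqrt{-3 + O + \sqrt{8 + 2 O}}$ ($Z{\left(O \right)} = -2 + \sqrt{O + \left(-3 + \sqrt{3 + \left(5 + 2 O\right)}\right)} = -2 + \sqrt{O + \left(-3 + \sqrt{8 + 2 O}\right)} = -2 + \sqrt{-3 + O + \sqrt{8 + 2 O}}$)
$- 697 Z{\left(10 \right)} = - 697 \left(-2 + \sqrt{-3 + 10 + \sqrt{2} \sqrt{4 + 10}}\right) = - 697 \left(-2 + \sqrt{-3 + 10 + \sqrt{2} \sqrt{14}}\right) = - 697 \left(-2 + \sqrt{-3 + 10 + 2 \sqrt{7}}\right) = - 697 \left(-2 + \sqrt{7 + 2 \sqrt{7}}\right) = 1394 - 697 \sqrt{7 + 2 \sqrt{7}}$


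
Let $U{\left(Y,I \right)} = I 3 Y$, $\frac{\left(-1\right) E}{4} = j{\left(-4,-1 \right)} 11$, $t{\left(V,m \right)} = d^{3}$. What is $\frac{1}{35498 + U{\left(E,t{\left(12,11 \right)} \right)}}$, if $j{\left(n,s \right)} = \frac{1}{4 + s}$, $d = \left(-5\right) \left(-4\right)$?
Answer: $- \frac{1}{316502} \approx -3.1595 \cdot 10^{-6}$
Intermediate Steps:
$d = 20$
$t{\left(V,m \right)} = 8000$ ($t{\left(V,m \right)} = 20^{3} = 8000$)
$E = - \frac{44}{3}$ ($E = - 4 \frac{1}{4 - 1} \cdot 11 = - 4 \cdot \frac{1}{3} \cdot 11 = \left(-4\right) \frac{11}{3} = - \frac{44}{3} \approx -14.667$)
$U{\left(Y,I \right)} = 3 I Y$
$\frac{1}{35498 + U{\left(E,t{\left(12,11 \right)} \right)}} = \frac{1}{35498 + 3 \cdot 8000 \left(- \frac{44}{3}\right)} = \frac{1}{35498 - 352000} = \frac{1}{-316502} = - \frac{1}{316502}$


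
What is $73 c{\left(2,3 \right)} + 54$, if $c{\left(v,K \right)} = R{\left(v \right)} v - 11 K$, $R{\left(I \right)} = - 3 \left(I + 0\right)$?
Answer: $-3231$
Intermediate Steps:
$R{\left(I \right)} = - 3 I$
$c{\left(v,K \right)} = - 11 K - 3 v^{2}$ ($c{\left(v,K \right)} = - 3 v v - 11 K = - 3 v^{2} - 11 K = - 11 K - 3 v^{2}$)
$73 c{\left(2,3 \right)} + 54 = 73 \left(\left(-11\right) 3 - 3 \cdot 2^{2}\right) + 54 = 73 \left(-33 - 12\right) + 54 = 73 \left(-45\right) + 54 = -3285 + 54 = -3231$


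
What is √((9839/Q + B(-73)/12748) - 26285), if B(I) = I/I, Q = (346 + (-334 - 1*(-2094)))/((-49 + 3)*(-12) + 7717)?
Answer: 7*√140138087205493/745758 ≈ 111.12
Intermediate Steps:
Q = 2106/8269 (Q = (346 + (-334 + 2094))/(-46*(-12) + 7717) = (346 + 1760)/(552 + 7717) = 2106/8269 ≈ 0.25469)
B(I) = 1
√((9839/Q + B(-73)/12748) - 26285) = √((9839/(2106/8269) + 1/12748) - 26285) = √((9839*(8269/2106) + 1*(1/12748)) - 26285) = √((81358691/2106 + 1/12748) - 26285) = √(518580297487/13423644 - 26285) = √(165739814947/13423644) = 7*√140138087205493/745758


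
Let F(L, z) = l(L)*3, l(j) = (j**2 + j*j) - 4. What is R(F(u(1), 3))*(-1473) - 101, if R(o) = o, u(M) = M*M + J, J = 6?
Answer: -415487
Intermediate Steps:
u(M) = 6 + M**2 (u(M) = M*M + 6 = M**2 + 6 = 6 + M**2)
l(j) = -4 + 2*j**2 (l(j) = (j**2 + j**2) - 4 = 2*j**2 - 4 = -4 + 2*j**2)
F(L, z) = -12 + 6*L**2 (F(L, z) = (-4 + 2*L**2)*3 = -12 + 6*L**2)
R(F(u(1), 3))*(-1473) - 101 = (-12 + 6*(6 + 1**2)**2)*(-1473) - 101 = (-12 + 6*(6 + 1)**2)*(-1473) - 101 = (-12 + 6*7**2)*(-1473) - 101 = (-12 + 6*49)*(-1473) - 101 = (-12 + 294)*(-1473) - 101 = 282*(-1473) - 101 = -415386 - 101 = -415487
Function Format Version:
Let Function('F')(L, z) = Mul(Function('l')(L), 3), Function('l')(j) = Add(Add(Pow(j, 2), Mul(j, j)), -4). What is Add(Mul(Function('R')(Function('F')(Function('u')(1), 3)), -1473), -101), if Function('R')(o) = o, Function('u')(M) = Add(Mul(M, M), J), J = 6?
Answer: -415487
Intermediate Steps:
Function('u')(M) = Add(6, Pow(M, 2)) (Function('u')(M) = Add(Mul(M, M), 6) = Add(Pow(M, 2), 6) = Add(6, Pow(M, 2)))
Function('l')(j) = Add(-4, Mul(2, Pow(j, 2))) (Function('l')(j) = Add(Add(Pow(j, 2), Pow(j, 2)), -4) = Add(Mul(2, Pow(j, 2)), -4) = Add(-4, Mul(2, Pow(j, 2))))
Function('F')(L, z) = Add(-12, Mul(6, Pow(L, 2))) (Function('F')(L, z) = Mul(Add(-4, Mul(2, Pow(L, 2))), 3) = Add(-12, Mul(6, Pow(L, 2))))
Add(Mul(Function('R')(Function('F')(Function('u')(1), 3)), -1473), -101) = Add(Mul(Add(-12, Mul(6, Pow(Add(6, Pow(1, 2)), 2))), -1473), -101) = Add(Mul(Add(-12, Mul(6, Pow(Add(6, 1), 2))), -1473), -101) = Add(Mul(Add(-12, Mul(6, Pow(7, 2))), -1473), -101) = Add(Mul(Add(-12, Mul(6, 49)), -1473), -101) = Add(Mul(Add(-12, 294), -1473), -101) = Add(Mul(282, -1473), -101) = Add(-415386, -101) = -415487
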